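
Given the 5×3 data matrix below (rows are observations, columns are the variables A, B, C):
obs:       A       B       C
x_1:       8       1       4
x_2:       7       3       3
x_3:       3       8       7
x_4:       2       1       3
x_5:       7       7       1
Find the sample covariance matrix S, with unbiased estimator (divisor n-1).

Step 1 — column means:
  mean(A) = (8 + 7 + 3 + 2 + 7) / 5 = 27/5 = 5.4
  mean(B) = (1 + 3 + 8 + 1 + 7) / 5 = 20/5 = 4
  mean(C) = (4 + 3 + 7 + 3 + 1) / 5 = 18/5 = 3.6

Step 2 — sample covariance S[i,j] = (1/(n-1)) · Σ_k (x_{k,i} - mean_i) · (x_{k,j} - mean_j), with n-1 = 4.
  S[A,A] = ((2.6)·(2.6) + (1.6)·(1.6) + (-2.4)·(-2.4) + (-3.4)·(-3.4) + (1.6)·(1.6)) / 4 = 29.2/4 = 7.3
  S[A,B] = ((2.6)·(-3) + (1.6)·(-1) + (-2.4)·(4) + (-3.4)·(-3) + (1.6)·(3)) / 4 = -4/4 = -1
  S[A,C] = ((2.6)·(0.4) + (1.6)·(-0.6) + (-2.4)·(3.4) + (-3.4)·(-0.6) + (1.6)·(-2.6)) / 4 = -10.2/4 = -2.55
  S[B,B] = ((-3)·(-3) + (-1)·(-1) + (4)·(4) + (-3)·(-3) + (3)·(3)) / 4 = 44/4 = 11
  S[B,C] = ((-3)·(0.4) + (-1)·(-0.6) + (4)·(3.4) + (-3)·(-0.6) + (3)·(-2.6)) / 4 = 7/4 = 1.75
  S[C,C] = ((0.4)·(0.4) + (-0.6)·(-0.6) + (3.4)·(3.4) + (-0.6)·(-0.6) + (-2.6)·(-2.6)) / 4 = 19.2/4 = 4.8

S is symmetric (S[j,i] = S[i,j]). Assembling:

S = [[7.3, -1, -2.55],
 [-1, 11, 1.75],
 [-2.55, 1.75, 4.8]]


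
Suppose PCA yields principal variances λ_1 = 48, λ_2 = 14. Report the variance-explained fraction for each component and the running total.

Step 1 — total variance = trace(Sigma) = Σ λ_i = 48 + 14 = 62.

Step 2 — fraction explained by component i = λ_i / Σ λ:
  PC1: 48/62 = 0.7742
  PC2: 14/62 = 0.2258

Step 3 — cumulative fraction after k components = (λ_1 + ... + λ_k) / Σ λ:
  k = 1: 48/62 = 0.7742
  k = 2: (48 + 14)/62 = 62/62 = 1

Summary (fraction, with percent):

explained: PC1 0.7742 (77.42%), PC2 0.2258 (22.58%);  cumulative: 0.7742, 1


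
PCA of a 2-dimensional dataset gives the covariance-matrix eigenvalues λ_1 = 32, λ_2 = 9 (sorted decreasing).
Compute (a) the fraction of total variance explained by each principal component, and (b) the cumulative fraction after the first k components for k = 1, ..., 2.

Step 1 — total variance = trace(Sigma) = Σ λ_i = 32 + 9 = 41.

Step 2 — fraction explained by component i = λ_i / Σ λ:
  PC1: 32/41 = 0.7805
  PC2: 9/41 = 0.2195

Step 3 — cumulative fraction after k components = (λ_1 + ... + λ_k) / Σ λ:
  k = 1: 32/41 = 0.7805
  k = 2: (32 + 9)/41 = 41/41 = 1

Summary (fraction, with percent):

explained: PC1 0.7805 (78.05%), PC2 0.2195 (21.95%);  cumulative: 0.7805, 1


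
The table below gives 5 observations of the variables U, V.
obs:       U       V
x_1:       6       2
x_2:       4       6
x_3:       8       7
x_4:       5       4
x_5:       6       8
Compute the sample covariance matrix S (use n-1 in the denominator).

Step 1 — column means:
  mean(U) = (6 + 4 + 8 + 5 + 6) / 5 = 29/5 = 5.8
  mean(V) = (2 + 6 + 7 + 4 + 8) / 5 = 27/5 = 5.4

Step 2 — sample covariance S[i,j] = (1/(n-1)) · Σ_k (x_{k,i} - mean_i) · (x_{k,j} - mean_j), with n-1 = 4.
  S[U,U] = ((0.2)·(0.2) + (-1.8)·(-1.8) + (2.2)·(2.2) + (-0.8)·(-0.8) + (0.2)·(0.2)) / 4 = 8.8/4 = 2.2
  S[U,V] = ((0.2)·(-3.4) + (-1.8)·(0.6) + (2.2)·(1.6) + (-0.8)·(-1.4) + (0.2)·(2.6)) / 4 = 3.4/4 = 0.85
  S[V,V] = ((-3.4)·(-3.4) + (0.6)·(0.6) + (1.6)·(1.6) + (-1.4)·(-1.4) + (2.6)·(2.6)) / 4 = 23.2/4 = 5.8

S is symmetric (S[j,i] = S[i,j]). Assembling:

S = [[2.2, 0.85],
 [0.85, 5.8]]


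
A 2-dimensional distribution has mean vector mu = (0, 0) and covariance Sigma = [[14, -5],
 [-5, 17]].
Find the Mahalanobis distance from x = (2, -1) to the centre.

Step 1 — centre the observation: (x - mu) = (2, -1).

Step 2 — invert Sigma. det(Sigma) = 14·17 - (-5)² = 213.
  Sigma^{-1} = (1/det) · [[d, -b], [-b, a]] = [[0.0798, 0.0235],
 [0.0235, 0.0657]].

Step 3 — form the quadratic (x - mu)^T · Sigma^{-1} · (x - mu):
  Sigma^{-1} · (x - mu) = (0.1362, -0.0188).
  (x - mu)^T · [Sigma^{-1} · (x - mu)] = (2)·(0.1362) + (-1)·(-0.0188) = 0.2911.

Step 4 — take square root: d = √(0.2911) ≈ 0.5395.

d(x, mu) = √(0.2911) ≈ 0.5395


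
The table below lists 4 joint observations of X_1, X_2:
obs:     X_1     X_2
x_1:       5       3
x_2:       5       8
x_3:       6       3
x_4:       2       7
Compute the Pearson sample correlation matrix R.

Step 1 — column means:
  mean(X_1) = (5 + 5 + 6 + 2) / 4 = 18/4 = 4.5
  mean(X_2) = (3 + 8 + 3 + 7) / 4 = 21/4 = 5.25

Step 2 — sample variances and covariances s[i,j] = (1/(n-1)) · Σ_k (x_{k,i} - mean_i) · (x_{k,j} - mean_j), with n-1 = 3:
  s[X_1,X_1] = ((0.5)·(0.5) + (0.5)·(0.5) + (1.5)·(1.5) + (-2.5)·(-2.5)) / 3 = 9/3 = 3
  s[X_1,X_2] = ((0.5)·(-2.25) + (0.5)·(2.75) + (1.5)·(-2.25) + (-2.5)·(1.75)) / 3 = -7.5/3 = -2.5
  s[X_2,X_2] = ((-2.25)·(-2.25) + (2.75)·(2.75) + (-2.25)·(-2.25) + (1.75)·(1.75)) / 3 = 20.75/3 = 6.9167
  Sample standard deviations s_i = √(s[i,i]):
  s(X_1) = √(3) = 1.7321
  s(X_2) = √(6.9167) = 2.63

Step 3 — r_{ij} = s_{ij} / (s_i · s_j):
  r[X_1,X_1] = 1 (diagonal).
  r[X_1,X_2] = -2.5 / (1.7321 · 2.63) = -2.5 / 4.5552 = -0.5488
  r[X_2,X_2] = 1 (diagonal).

R is symmetric with unit diagonal. Assembling:

R = [[1, -0.5488],
 [-0.5488, 1]]


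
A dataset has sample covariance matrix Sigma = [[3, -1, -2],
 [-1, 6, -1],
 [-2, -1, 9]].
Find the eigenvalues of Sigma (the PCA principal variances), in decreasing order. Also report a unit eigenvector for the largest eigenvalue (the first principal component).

Step 1 — characteristic polynomial p(λ) = det(λI - Sigma) = λ³ - tr·λ² + c_1·λ - det, where tr = trace, c_1 = sum of the principal 2×2 minors, det = det(Sigma):
  tr = 3 + 6 + 9 = 18,
  c_1 = (3·6 - (-1)²) + (3·9 - (-2)²) + (6·9 - (-1)²) = 17 + 23 + 53 = 93,
  det = 3·(6·9 - (-1)²) - (-1)·((-1)·9 - (-1)·(-2)) + (-2)·((-1)·(-1) - 6·(-2)) = 3·(53) - (-1)·(-11) + (-2)·(13) = 122.
  So p(λ) = λ³ - 18λ² + 93λ - 122.
Step 2 — look for an integer root (rational root theorem: any rational root is an integer divisor of 122). Testing λ = 2:
  p(2) = 8 - 72 + 186 - 122 = 0  ✓
  Dividing out (λ - 2): p(λ) = (λ - 2)(λ² - 16λ + 61).
Step 3 — remaining eigenvalues from the quadratic λ² - 16λ + 61 = 0:
  Δ = 16² - 4·61 = 256 - 244 = 12,  λ = (16 ± √12)/2 = (16 ± 3.4641)/2 ≈ 9.7321 or 6.2679.
  Sorted: λ_1 = 9.7321,  λ_2 = 6.2679,  λ_3 = 2  (check: sum = 18 = tr ✓).

Step 4 — unit eigenvector for λ_1 ≈ 9.7321: v spans the null space of (Sigma - λ_1 I), whose rows are
  r_1 = (-6.7321, -1, -2),  r_2 = (-1, -3.7321, -1),  r_3 = (-2, -1, -0.7321).
  v is orthogonal to every row, so take v ∝ r_1 × r_2 = ((-1)·(-1) - (-2)·(-3.7321), (-2)·(-1) - (-6.7321)·(-1), (-6.7321)·(-3.7321) - (-1)·(-1)) ≈ (-6.4641, -4.7321, 24.1244).
  Rescale (multiply by -1 so the first nonzero entry is positive): u = (6.4641, 4.7321, -24.1244).
  ||u|| = √((6.4641)² + (4.7321)² + (-24.1244)²) = √(646.1615) ≈ 25.4197,  v_1 = u/||u|| ≈ (0.2543, 0.1862, -0.949) (||v_1|| = 1).

λ_1 = 9.7321,  λ_2 = 6.2679,  λ_3 = 2;  v_1 ≈ (0.2543, 0.1862, -0.949)


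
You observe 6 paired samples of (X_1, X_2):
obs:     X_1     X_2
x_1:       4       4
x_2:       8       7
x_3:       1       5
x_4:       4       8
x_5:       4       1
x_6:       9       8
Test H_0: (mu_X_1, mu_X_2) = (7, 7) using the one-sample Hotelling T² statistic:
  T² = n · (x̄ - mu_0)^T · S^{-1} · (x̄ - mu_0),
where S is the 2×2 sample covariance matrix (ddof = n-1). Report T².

Step 1 — sample mean vector:
  mean(X_1) = (4 + 8 + 1 + 4 + 4 + 9) / 6 = 30/6 = 5
  mean(X_2) = (4 + 7 + 5 + 8 + 1 + 8) / 6 = 33/6 = 5.5
  x̄ = (5, 5.5),  deviation x̄ - mu_0 = (5, 5.5) - (7, 7) = (-2, -1.5).

Step 2 — sample covariance matrix, S[i,j] = (1/(n-1)) · Σ_k (x_{k,i} - mean_i) · (x_{k,j} - mean_j), divisor n-1 = 5:
  S[X_1,X_1] = ((-1)·(-1) + (3)·(3) + (-4)·(-4) + (-1)·(-1) + (-1)·(-1) + (4)·(4)) / 5 = 44/5 = 8.8
  S[X_1,X_2] = ((-1)·(-1.5) + (3)·(1.5) + (-4)·(-0.5) + (-1)·(2.5) + (-1)·(-4.5) + (4)·(2.5)) / 5 = 20/5 = 4
  S[X_2,X_2] = ((-1.5)·(-1.5) + (1.5)·(1.5) + (-0.5)·(-0.5) + (2.5)·(2.5) + (-4.5)·(-4.5) + (2.5)·(2.5)) / 5 = 37.5/5 = 7.5
  S = [[8.8, 4],
 [4, 7.5]].

Step 3 — invert S. det(S) = 8.8·7.5 - (4)² = 50.
  S^{-1} = (1/det) · [[d, -b], [-b, a]] = [[0.15, -0.08],
 [-0.08, 0.176]].

Step 4 — quadratic form (x̄ - mu_0)^T · S^{-1} · (x̄ - mu_0):
  S^{-1} · (x̄ - mu_0) = (-0.18, -0.104),
  (x̄ - mu_0)^T · [...] = (-2)·(-0.18) + (-1.5)·(-0.104) = 0.516.

Step 5 — scale by n: T² = 6 · 0.516 = 3.096.

T² ≈ 3.096


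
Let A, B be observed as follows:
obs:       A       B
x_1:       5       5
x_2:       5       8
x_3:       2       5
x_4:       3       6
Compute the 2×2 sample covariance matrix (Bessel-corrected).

Step 1 — column means:
  mean(A) = (5 + 5 + 2 + 3) / 4 = 15/4 = 3.75
  mean(B) = (5 + 8 + 5 + 6) / 4 = 24/4 = 6

Step 2 — sample covariance S[i,j] = (1/(n-1)) · Σ_k (x_{k,i} - mean_i) · (x_{k,j} - mean_j), with n-1 = 3.
  S[A,A] = ((1.25)·(1.25) + (1.25)·(1.25) + (-1.75)·(-1.75) + (-0.75)·(-0.75)) / 3 = 6.75/3 = 2.25
  S[A,B] = ((1.25)·(-1) + (1.25)·(2) + (-1.75)·(-1) + (-0.75)·(0)) / 3 = 3/3 = 1
  S[B,B] = ((-1)·(-1) + (2)·(2) + (-1)·(-1) + (0)·(0)) / 3 = 6/3 = 2

S is symmetric (S[j,i] = S[i,j]). Assembling:

S = [[2.25, 1],
 [1, 2]]


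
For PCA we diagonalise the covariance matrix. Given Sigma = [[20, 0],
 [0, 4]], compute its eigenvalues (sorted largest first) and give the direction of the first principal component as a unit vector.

Step 1 — characteristic polynomial of 2×2 Sigma:
  det(Sigma - λI) = λ² - trace · λ + det = 0.
  trace = 20 + 4 = 24, det = 20·4 - (0)² = 80.
Step 2 — discriminant:
  Δ = trace² - 4·det = 576 - 320 = 256.
Step 3 — eigenvalues:
  λ = (trace ± √Δ)/2 = (24 ± 16)/2,
  λ_1 = 20,  λ_2 = 4.

Step 4 — unit eigenvector for λ_1: Sigma is diagonal, so its eigenvectors are the coordinate axes. λ_1 = 20 is the diagonal entry on the first coordinate axis, hence
  v_1 = (1, 0) (||v_1|| = 1).

λ_1 = 20,  λ_2 = 4;  v_1 ≈ (1, 0)


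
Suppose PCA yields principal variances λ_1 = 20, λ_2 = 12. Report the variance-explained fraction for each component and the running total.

Step 1 — total variance = trace(Sigma) = Σ λ_i = 20 + 12 = 32.

Step 2 — fraction explained by component i = λ_i / Σ λ:
  PC1: 20/32 = 0.625
  PC2: 12/32 = 0.375

Step 3 — cumulative fraction after k components = (λ_1 + ... + λ_k) / Σ λ:
  k = 1: 20/32 = 0.625
  k = 2: (20 + 12)/32 = 32/32 = 1

Summary (fraction, with percent):

explained: PC1 0.625 (62.5%), PC2 0.375 (37.5%);  cumulative: 0.625, 1


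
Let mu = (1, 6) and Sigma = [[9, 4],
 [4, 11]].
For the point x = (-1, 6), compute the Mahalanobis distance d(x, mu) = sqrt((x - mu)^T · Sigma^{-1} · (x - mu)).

Step 1 — centre the observation: (x - mu) = (-2, 0).

Step 2 — invert Sigma. det(Sigma) = 9·11 - (4)² = 83.
  Sigma^{-1} = (1/det) · [[d, -b], [-b, a]] = [[0.1325, -0.0482],
 [-0.0482, 0.1084]].

Step 3 — form the quadratic (x - mu)^T · Sigma^{-1} · (x - mu):
  Sigma^{-1} · (x - mu) = (-0.2651, 0.0964).
  (x - mu)^T · [Sigma^{-1} · (x - mu)] = (-2)·(-0.2651) + (0)·(0.0964) = 0.5301.

Step 4 — take square root: d = √(0.5301) ≈ 0.7281.

d(x, mu) = √(0.5301) ≈ 0.7281


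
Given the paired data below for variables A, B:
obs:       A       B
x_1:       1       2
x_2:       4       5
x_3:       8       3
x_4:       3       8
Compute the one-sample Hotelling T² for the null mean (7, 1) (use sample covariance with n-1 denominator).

Step 1 — sample mean vector:
  mean(A) = (1 + 4 + 8 + 3) / 4 = 16/4 = 4
  mean(B) = (2 + 5 + 3 + 8) / 4 = 18/4 = 4.5
  x̄ = (4, 4.5),  deviation x̄ - mu_0 = (4, 4.5) - (7, 1) = (-3, 3.5).

Step 2 — sample covariance matrix, S[i,j] = (1/(n-1)) · Σ_k (x_{k,i} - mean_i) · (x_{k,j} - mean_j), divisor n-1 = 3:
  S[A,A] = ((-3)·(-3) + (0)·(0) + (4)·(4) + (-1)·(-1)) / 3 = 26/3 = 8.6667
  S[A,B] = ((-3)·(-2.5) + (0)·(0.5) + (4)·(-1.5) + (-1)·(3.5)) / 3 = -2/3 = -0.6667
  S[B,B] = ((-2.5)·(-2.5) + (0.5)·(0.5) + (-1.5)·(-1.5) + (3.5)·(3.5)) / 3 = 21/3 = 7
  S = [[8.6667, -0.6667],
 [-0.6667, 7]].

Step 3 — invert S. det(S) = 8.6667·7 - (-0.6667)² = 60.2222.
  S^{-1} = (1/det) · [[d, -b], [-b, a]] = [[0.1162, 0.0111],
 [0.0111, 0.1439]].

Step 4 — quadratic form (x̄ - mu_0)^T · S^{-1} · (x̄ - mu_0):
  S^{-1} · (x̄ - mu_0) = (-0.31, 0.4705),
  (x̄ - mu_0)^T · [...] = (-3)·(-0.31) + (3.5)·(0.4705) = 2.5766.

Step 5 — scale by n: T² = 4 · 2.5766 = 10.3063.

T² ≈ 10.3063


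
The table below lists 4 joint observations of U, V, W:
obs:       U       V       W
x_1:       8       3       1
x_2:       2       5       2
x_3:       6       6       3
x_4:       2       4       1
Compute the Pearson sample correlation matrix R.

Step 1 — column means:
  mean(U) = (8 + 2 + 6 + 2) / 4 = 18/4 = 4.5
  mean(V) = (3 + 5 + 6 + 4) / 4 = 18/4 = 4.5
  mean(W) = (1 + 2 + 3 + 1) / 4 = 7/4 = 1.75

Step 2 — sample variances and covariances s[i,j] = (1/(n-1)) · Σ_k (x_{k,i} - mean_i) · (x_{k,j} - mean_j), with n-1 = 3:
  s[U,U] = ((3.5)·(3.5) + (-2.5)·(-2.5) + (1.5)·(1.5) + (-2.5)·(-2.5)) / 3 = 27/3 = 9
  s[U,V] = ((3.5)·(-1.5) + (-2.5)·(0.5) + (1.5)·(1.5) + (-2.5)·(-0.5)) / 3 = -3/3 = -1
  s[U,W] = ((3.5)·(-0.75) + (-2.5)·(0.25) + (1.5)·(1.25) + (-2.5)·(-0.75)) / 3 = 0.5/3 = 0.1667
  s[V,V] = ((-1.5)·(-1.5) + (0.5)·(0.5) + (1.5)·(1.5) + (-0.5)·(-0.5)) / 3 = 5/3 = 1.6667
  s[V,W] = ((-1.5)·(-0.75) + (0.5)·(0.25) + (1.5)·(1.25) + (-0.5)·(-0.75)) / 3 = 3.5/3 = 1.1667
  s[W,W] = ((-0.75)·(-0.75) + (0.25)·(0.25) + (1.25)·(1.25) + (-0.75)·(-0.75)) / 3 = 2.75/3 = 0.9167
  Sample standard deviations s_i = √(s[i,i]):
  s(U) = √(9) = 3
  s(V) = √(1.6667) = 1.291
  s(W) = √(0.9167) = 0.9574

Step 3 — r_{ij} = s_{ij} / (s_i · s_j):
  r[U,U] = 1 (diagonal).
  r[U,V] = -1 / (3 · 1.291) = -1 / 3.873 = -0.2582
  r[U,W] = 0.1667 / (3 · 0.9574) = 0.1667 / 2.8723 = 0.058
  r[V,V] = 1 (diagonal).
  r[V,W] = 1.1667 / (1.291 · 0.9574) = 1.1667 / 1.236 = 0.9439
  r[W,W] = 1 (diagonal).

R is symmetric with unit diagonal. Assembling:

R = [[1, -0.2582, 0.058],
 [-0.2582, 1, 0.9439],
 [0.058, 0.9439, 1]]


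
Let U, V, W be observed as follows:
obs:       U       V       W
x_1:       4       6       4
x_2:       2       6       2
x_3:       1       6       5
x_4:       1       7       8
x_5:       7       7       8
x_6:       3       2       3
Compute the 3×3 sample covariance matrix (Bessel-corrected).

Step 1 — column means:
  mean(U) = (4 + 2 + 1 + 1 + 7 + 3) / 6 = 18/6 = 3
  mean(V) = (6 + 6 + 6 + 7 + 7 + 2) / 6 = 34/6 = 5.6667
  mean(W) = (4 + 2 + 5 + 8 + 8 + 3) / 6 = 30/6 = 5

Step 2 — sample covariance S[i,j] = (1/(n-1)) · Σ_k (x_{k,i} - mean_i) · (x_{k,j} - mean_j), with n-1 = 5.
  S[U,U] = ((1)·(1) + (-1)·(-1) + (-2)·(-2) + (-2)·(-2) + (4)·(4) + (0)·(0)) / 5 = 26/5 = 5.2
  S[U,V] = ((1)·(0.3333) + (-1)·(0.3333) + (-2)·(0.3333) + (-2)·(1.3333) + (4)·(1.3333) + (0)·(-3.6667)) / 5 = 2/5 = 0.4
  S[U,W] = ((1)·(-1) + (-1)·(-3) + (-2)·(0) + (-2)·(3) + (4)·(3) + (0)·(-2)) / 5 = 8/5 = 1.6
  S[V,V] = ((0.3333)·(0.3333) + (0.3333)·(0.3333) + (0.3333)·(0.3333) + (1.3333)·(1.3333) + (1.3333)·(1.3333) + (-3.6667)·(-3.6667)) / 5 = 17.3333/5 = 3.4667
  S[V,W] = ((0.3333)·(-1) + (0.3333)·(-3) + (0.3333)·(0) + (1.3333)·(3) + (1.3333)·(3) + (-3.6667)·(-2)) / 5 = 14/5 = 2.8
  S[W,W] = ((-1)·(-1) + (-3)·(-3) + (0)·(0) + (3)·(3) + (3)·(3) + (-2)·(-2)) / 5 = 32/5 = 6.4

S is symmetric (S[j,i] = S[i,j]). Assembling:

S = [[5.2, 0.4, 1.6],
 [0.4, 3.4667, 2.8],
 [1.6, 2.8, 6.4]]


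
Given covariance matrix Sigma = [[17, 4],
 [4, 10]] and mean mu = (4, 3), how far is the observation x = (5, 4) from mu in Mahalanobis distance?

Step 1 — centre the observation: (x - mu) = (1, 1).

Step 2 — invert Sigma. det(Sigma) = 17·10 - (4)² = 154.
  Sigma^{-1} = (1/det) · [[d, -b], [-b, a]] = [[0.0649, -0.026],
 [-0.026, 0.1104]].

Step 3 — form the quadratic (x - mu)^T · Sigma^{-1} · (x - mu):
  Sigma^{-1} · (x - mu) = (0.039, 0.0844).
  (x - mu)^T · [Sigma^{-1} · (x - mu)] = (1)·(0.039) + (1)·(0.0844) = 0.1234.

Step 4 — take square root: d = √(0.1234) ≈ 0.3513.

d(x, mu) = √(0.1234) ≈ 0.3513


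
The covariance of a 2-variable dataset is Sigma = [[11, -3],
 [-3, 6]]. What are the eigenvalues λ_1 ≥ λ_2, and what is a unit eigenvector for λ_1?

Step 1 — characteristic polynomial of 2×2 Sigma:
  det(Sigma - λI) = λ² - trace · λ + det = 0.
  trace = 11 + 6 = 17, det = 11·6 - (-3)² = 57.
Step 2 — discriminant:
  Δ = trace² - 4·det = 289 - 228 = 61.
Step 3 — eigenvalues:
  λ = (trace ± √Δ)/2 = (17 ± 7.8102)/2,
  λ_1 = 12.4051,  λ_2 = 4.5949.

Step 4 — unit eigenvector for λ_1: solve (Sigma - λ_1 I)v = 0. First row:
  (11 - 12.4051)·v_x + (-3)·v_y = 0, i.e. (-1.4051)·v_x + (-3)·v_y = 0,
  so v ∝ (b, λ_1 - a) = (-3, 1.4051); multiply by -1 so the first entry is positive: u = (3, -1.4051).
  ||u|| = √((3)² + (-1.4051)²) = √(10.9744) ≈ 3.3128,
  v_1 = u/||u|| ≈ (0.9056, -0.4242) (||v_1|| = 1).

λ_1 = 12.4051,  λ_2 = 4.5949;  v_1 ≈ (0.9056, -0.4242)


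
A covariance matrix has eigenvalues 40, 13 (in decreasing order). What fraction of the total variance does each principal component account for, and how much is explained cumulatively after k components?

Step 1 — total variance = trace(Sigma) = Σ λ_i = 40 + 13 = 53.

Step 2 — fraction explained by component i = λ_i / Σ λ:
  PC1: 40/53 = 0.7547
  PC2: 13/53 = 0.2453

Step 3 — cumulative fraction after k components = (λ_1 + ... + λ_k) / Σ λ:
  k = 1: 40/53 = 0.7547
  k = 2: (40 + 13)/53 = 53/53 = 1

Summary (fraction, with percent):

explained: PC1 0.7547 (75.47%), PC2 0.2453 (24.53%);  cumulative: 0.7547, 1


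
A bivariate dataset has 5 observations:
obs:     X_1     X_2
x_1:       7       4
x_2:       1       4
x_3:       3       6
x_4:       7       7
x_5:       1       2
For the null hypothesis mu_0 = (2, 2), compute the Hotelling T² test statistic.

Step 1 — sample mean vector:
  mean(X_1) = (7 + 1 + 3 + 7 + 1) / 5 = 19/5 = 3.8
  mean(X_2) = (4 + 4 + 6 + 7 + 2) / 5 = 23/5 = 4.6
  x̄ = (3.8, 4.6),  deviation x̄ - mu_0 = (3.8, 4.6) - (2, 2) = (1.8, 2.6).

Step 2 — sample covariance matrix, S[i,j] = (1/(n-1)) · Σ_k (x_{k,i} - mean_i) · (x_{k,j} - mean_j), divisor n-1 = 4:
  S[X_1,X_1] = ((3.2)·(3.2) + (-2.8)·(-2.8) + (-0.8)·(-0.8) + (3.2)·(3.2) + (-2.8)·(-2.8)) / 4 = 36.8/4 = 9.2
  S[X_1,X_2] = ((3.2)·(-0.6) + (-2.8)·(-0.6) + (-0.8)·(1.4) + (3.2)·(2.4) + (-2.8)·(-2.6)) / 4 = 13.6/4 = 3.4
  S[X_2,X_2] = ((-0.6)·(-0.6) + (-0.6)·(-0.6) + (1.4)·(1.4) + (2.4)·(2.4) + (-2.6)·(-2.6)) / 4 = 15.2/4 = 3.8
  S = [[9.2, 3.4],
 [3.4, 3.8]].

Step 3 — invert S. det(S) = 9.2·3.8 - (3.4)² = 23.4.
  S^{-1} = (1/det) · [[d, -b], [-b, a]] = [[0.1624, -0.1453],
 [-0.1453, 0.3932]].

Step 4 — quadratic form (x̄ - mu_0)^T · S^{-1} · (x̄ - mu_0):
  S^{-1} · (x̄ - mu_0) = (-0.0855, 0.7607),
  (x̄ - mu_0)^T · [...] = (1.8)·(-0.0855) + (2.6)·(0.7607) = 1.8239.

Step 5 — scale by n: T² = 5 · 1.8239 = 9.1197.

T² ≈ 9.1197


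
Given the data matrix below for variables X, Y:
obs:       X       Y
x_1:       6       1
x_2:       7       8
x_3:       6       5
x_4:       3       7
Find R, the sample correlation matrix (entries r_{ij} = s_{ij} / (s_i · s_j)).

Step 1 — column means:
  mean(X) = (6 + 7 + 6 + 3) / 4 = 22/4 = 5.5
  mean(Y) = (1 + 8 + 5 + 7) / 4 = 21/4 = 5.25

Step 2 — sample variances and covariances s[i,j] = (1/(n-1)) · Σ_k (x_{k,i} - mean_i) · (x_{k,j} - mean_j), with n-1 = 3:
  s[X,X] = ((0.5)·(0.5) + (1.5)·(1.5) + (0.5)·(0.5) + (-2.5)·(-2.5)) / 3 = 9/3 = 3
  s[X,Y] = ((0.5)·(-4.25) + (1.5)·(2.75) + (0.5)·(-0.25) + (-2.5)·(1.75)) / 3 = -2.5/3 = -0.8333
  s[Y,Y] = ((-4.25)·(-4.25) + (2.75)·(2.75) + (-0.25)·(-0.25) + (1.75)·(1.75)) / 3 = 28.75/3 = 9.5833
  Sample standard deviations s_i = √(s[i,i]):
  s(X) = √(3) = 1.7321
  s(Y) = √(9.5833) = 3.0957

Step 3 — r_{ij} = s_{ij} / (s_i · s_j):
  r[X,X] = 1 (diagonal).
  r[X,Y] = -0.8333 / (1.7321 · 3.0957) = -0.8333 / 5.3619 = -0.1554
  r[Y,Y] = 1 (diagonal).

R is symmetric with unit diagonal. Assembling:

R = [[1, -0.1554],
 [-0.1554, 1]]


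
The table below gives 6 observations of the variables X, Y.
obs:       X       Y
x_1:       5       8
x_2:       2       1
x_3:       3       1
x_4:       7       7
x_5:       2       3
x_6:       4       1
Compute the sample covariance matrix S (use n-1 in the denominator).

Step 1 — column means:
  mean(X) = (5 + 2 + 3 + 7 + 2 + 4) / 6 = 23/6 = 3.8333
  mean(Y) = (8 + 1 + 1 + 7 + 3 + 1) / 6 = 21/6 = 3.5

Step 2 — sample covariance S[i,j] = (1/(n-1)) · Σ_k (x_{k,i} - mean_i) · (x_{k,j} - mean_j), with n-1 = 5.
  S[X,X] = ((1.1667)·(1.1667) + (-1.8333)·(-1.8333) + (-0.8333)·(-0.8333) + (3.1667)·(3.1667) + (-1.8333)·(-1.8333) + (0.1667)·(0.1667)) / 5 = 18.8333/5 = 3.7667
  S[X,Y] = ((1.1667)·(4.5) + (-1.8333)·(-2.5) + (-0.8333)·(-2.5) + (3.1667)·(3.5) + (-1.8333)·(-0.5) + (0.1667)·(-2.5)) / 5 = 23.5/5 = 4.7
  S[Y,Y] = ((4.5)·(4.5) + (-2.5)·(-2.5) + (-2.5)·(-2.5) + (3.5)·(3.5) + (-0.5)·(-0.5) + (-2.5)·(-2.5)) / 5 = 51.5/5 = 10.3

S is symmetric (S[j,i] = S[i,j]). Assembling:

S = [[3.7667, 4.7],
 [4.7, 10.3]]


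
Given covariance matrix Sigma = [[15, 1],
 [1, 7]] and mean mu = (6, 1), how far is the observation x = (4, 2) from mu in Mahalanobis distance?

Step 1 — centre the observation: (x - mu) = (-2, 1).

Step 2 — invert Sigma. det(Sigma) = 15·7 - (1)² = 104.
  Sigma^{-1} = (1/det) · [[d, -b], [-b, a]] = [[0.0673, -0.0096],
 [-0.0096, 0.1442]].

Step 3 — form the quadratic (x - mu)^T · Sigma^{-1} · (x - mu):
  Sigma^{-1} · (x - mu) = (-0.1442, 0.1635).
  (x - mu)^T · [Sigma^{-1} · (x - mu)] = (-2)·(-0.1442) + (1)·(0.1635) = 0.4519.

Step 4 — take square root: d = √(0.4519) ≈ 0.6723.

d(x, mu) = √(0.4519) ≈ 0.6723


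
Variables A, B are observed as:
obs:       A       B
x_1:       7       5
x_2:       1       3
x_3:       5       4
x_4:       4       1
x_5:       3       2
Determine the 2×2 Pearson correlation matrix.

Step 1 — column means:
  mean(A) = (7 + 1 + 5 + 4 + 3) / 5 = 20/5 = 4
  mean(B) = (5 + 3 + 4 + 1 + 2) / 5 = 15/5 = 3

Step 2 — sample variances and covariances s[i,j] = (1/(n-1)) · Σ_k (x_{k,i} - mean_i) · (x_{k,j} - mean_j), with n-1 = 4:
  s[A,A] = ((3)·(3) + (-3)·(-3) + (1)·(1) + (0)·(0) + (-1)·(-1)) / 4 = 20/4 = 5
  s[A,B] = ((3)·(2) + (-3)·(0) + (1)·(1) + (0)·(-2) + (-1)·(-1)) / 4 = 8/4 = 2
  s[B,B] = ((2)·(2) + (0)·(0) + (1)·(1) + (-2)·(-2) + (-1)·(-1)) / 4 = 10/4 = 2.5
  Sample standard deviations s_i = √(s[i,i]):
  s(A) = √(5) = 2.2361
  s(B) = √(2.5) = 1.5811

Step 3 — r_{ij} = s_{ij} / (s_i · s_j):
  r[A,A] = 1 (diagonal).
  r[A,B] = 2 / (2.2361 · 1.5811) = 2 / 3.5355 = 0.5657
  r[B,B] = 1 (diagonal).

R is symmetric with unit diagonal. Assembling:

R = [[1, 0.5657],
 [0.5657, 1]]


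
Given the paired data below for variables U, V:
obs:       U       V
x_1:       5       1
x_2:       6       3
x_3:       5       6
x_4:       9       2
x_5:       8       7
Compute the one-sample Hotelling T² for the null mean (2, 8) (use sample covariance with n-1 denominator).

Step 1 — sample mean vector:
  mean(U) = (5 + 6 + 5 + 9 + 8) / 5 = 33/5 = 6.6
  mean(V) = (1 + 3 + 6 + 2 + 7) / 5 = 19/5 = 3.8
  x̄ = (6.6, 3.8),  deviation x̄ - mu_0 = (6.6, 3.8) - (2, 8) = (4.6, -4.2).

Step 2 — sample covariance matrix, S[i,j] = (1/(n-1)) · Σ_k (x_{k,i} - mean_i) · (x_{k,j} - mean_j), divisor n-1 = 4:
  S[U,U] = ((-1.6)·(-1.6) + (-0.6)·(-0.6) + (-1.6)·(-1.6) + (2.4)·(2.4) + (1.4)·(1.4)) / 4 = 13.2/4 = 3.3
  S[U,V] = ((-1.6)·(-2.8) + (-0.6)·(-0.8) + (-1.6)·(2.2) + (2.4)·(-1.8) + (1.4)·(3.2)) / 4 = 1.6/4 = 0.4
  S[V,V] = ((-2.8)·(-2.8) + (-0.8)·(-0.8) + (2.2)·(2.2) + (-1.8)·(-1.8) + (3.2)·(3.2)) / 4 = 26.8/4 = 6.7
  S = [[3.3, 0.4],
 [0.4, 6.7]].

Step 3 — invert S. det(S) = 3.3·6.7 - (0.4)² = 21.95.
  S^{-1} = (1/det) · [[d, -b], [-b, a]] = [[0.3052, -0.0182],
 [-0.0182, 0.1503]].

Step 4 — quadratic form (x̄ - mu_0)^T · S^{-1} · (x̄ - mu_0):
  S^{-1} · (x̄ - mu_0) = (1.4806, -0.7153),
  (x̄ - mu_0)^T · [...] = (4.6)·(1.4806) + (-4.2)·(-0.7153) = 9.815.

Step 5 — scale by n: T² = 5 · 9.815 = 49.0752.

T² ≈ 49.0752


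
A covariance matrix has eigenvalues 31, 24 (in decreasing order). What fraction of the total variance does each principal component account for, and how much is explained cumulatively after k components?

Step 1 — total variance = trace(Sigma) = Σ λ_i = 31 + 24 = 55.

Step 2 — fraction explained by component i = λ_i / Σ λ:
  PC1: 31/55 = 0.5636
  PC2: 24/55 = 0.4364

Step 3 — cumulative fraction after k components = (λ_1 + ... + λ_k) / Σ λ:
  k = 1: 31/55 = 0.5636
  k = 2: (31 + 24)/55 = 55/55 = 1

Summary (fraction, with percent):

explained: PC1 0.5636 (56.36%), PC2 0.4364 (43.64%);  cumulative: 0.5636, 1


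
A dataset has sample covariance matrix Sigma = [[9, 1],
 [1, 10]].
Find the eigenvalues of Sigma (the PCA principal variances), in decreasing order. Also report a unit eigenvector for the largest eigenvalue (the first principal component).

Step 1 — characteristic polynomial of 2×2 Sigma:
  det(Sigma - λI) = λ² - trace · λ + det = 0.
  trace = 9 + 10 = 19, det = 9·10 - (1)² = 89.
Step 2 — discriminant:
  Δ = trace² - 4·det = 361 - 356 = 5.
Step 3 — eigenvalues:
  λ = (trace ± √Δ)/2 = (19 ± 2.2361)/2,
  λ_1 = 10.618,  λ_2 = 8.382.

Step 4 — unit eigenvector for λ_1: solve (Sigma - λ_1 I)v = 0. First row:
  (9 - 10.618)·v_x + (1)·v_y = 0, i.e. (-1.618)·v_x + (1)·v_y = 0,
  so v ∝ (b, λ_1 - a) = (1, 1.618) = u.
  ||u|| = √((1)² + (1.618)²) = √(3.618) ≈ 1.9021,
  v_1 = u/||u|| ≈ (0.5257, 0.8507) (||v_1|| = 1).

λ_1 = 10.618,  λ_2 = 8.382;  v_1 ≈ (0.5257, 0.8507)


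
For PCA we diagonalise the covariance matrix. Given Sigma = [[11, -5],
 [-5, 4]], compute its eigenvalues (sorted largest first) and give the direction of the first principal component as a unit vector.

Step 1 — characteristic polynomial of 2×2 Sigma:
  det(Sigma - λI) = λ² - trace · λ + det = 0.
  trace = 11 + 4 = 15, det = 11·4 - (-5)² = 19.
Step 2 — discriminant:
  Δ = trace² - 4·det = 225 - 76 = 149.
Step 3 — eigenvalues:
  λ = (trace ± √Δ)/2 = (15 ± 12.2066)/2,
  λ_1 = 13.6033,  λ_2 = 1.3967.

Step 4 — unit eigenvector for λ_1: solve (Sigma - λ_1 I)v = 0. First row:
  (11 - 13.6033)·v_x + (-5)·v_y = 0, i.e. (-2.6033)·v_x + (-5)·v_y = 0,
  so v ∝ (b, λ_1 - a) = (-5, 2.6033); multiply by -1 so the first entry is positive: u = (5, -2.6033).
  ||u|| = √((5)² + (-2.6033)²) = √(31.7771) ≈ 5.6371,
  v_1 = u/||u|| ≈ (0.887, -0.4618) (||v_1|| = 1).

λ_1 = 13.6033,  λ_2 = 1.3967;  v_1 ≈ (0.887, -0.4618)


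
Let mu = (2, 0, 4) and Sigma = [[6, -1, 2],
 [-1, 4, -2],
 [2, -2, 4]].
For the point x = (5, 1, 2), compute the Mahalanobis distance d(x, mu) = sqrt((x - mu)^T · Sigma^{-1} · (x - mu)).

Step 1 — centre the observation: (x - mu) = (3, 1, -2).

Step 2 — invert Sigma (cofactor / det for 3×3, or solve directly):
  Sigma^{-1} = [[0.2, 0, -0.1],
 [0, 0.3333, 0.1667],
 [-0.1, 0.1667, 0.3833]].

Step 3 — form the quadratic (x - mu)^T · Sigma^{-1} · (x - mu):
  Sigma^{-1} · (x - mu) = (0.8, 0, -0.9).
  (x - mu)^T · [Sigma^{-1} · (x - mu)] = (3)·(0.8) + (1)·(0) + (-2)·(-0.9) = 4.2.

Step 4 — take square root: d = √(4.2) ≈ 2.0494.

d(x, mu) = √(4.2) ≈ 2.0494


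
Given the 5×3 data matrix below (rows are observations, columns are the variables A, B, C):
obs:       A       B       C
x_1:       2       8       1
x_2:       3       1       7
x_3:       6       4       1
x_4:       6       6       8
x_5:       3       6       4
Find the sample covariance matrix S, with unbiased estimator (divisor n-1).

Step 1 — column means:
  mean(A) = (2 + 3 + 6 + 6 + 3) / 5 = 20/5 = 4
  mean(B) = (8 + 1 + 4 + 6 + 6) / 5 = 25/5 = 5
  mean(C) = (1 + 7 + 1 + 8 + 4) / 5 = 21/5 = 4.2

Step 2 — sample covariance S[i,j] = (1/(n-1)) · Σ_k (x_{k,i} - mean_i) · (x_{k,j} - mean_j), with n-1 = 4.
  S[A,A] = ((-2)·(-2) + (-1)·(-1) + (2)·(2) + (2)·(2) + (-1)·(-1)) / 4 = 14/4 = 3.5
  S[A,B] = ((-2)·(3) + (-1)·(-4) + (2)·(-1) + (2)·(1) + (-1)·(1)) / 4 = -3/4 = -0.75
  S[A,C] = ((-2)·(-3.2) + (-1)·(2.8) + (2)·(-3.2) + (2)·(3.8) + (-1)·(-0.2)) / 4 = 5/4 = 1.25
  S[B,B] = ((3)·(3) + (-4)·(-4) + (-1)·(-1) + (1)·(1) + (1)·(1)) / 4 = 28/4 = 7
  S[B,C] = ((3)·(-3.2) + (-4)·(2.8) + (-1)·(-3.2) + (1)·(3.8) + (1)·(-0.2)) / 4 = -14/4 = -3.5
  S[C,C] = ((-3.2)·(-3.2) + (2.8)·(2.8) + (-3.2)·(-3.2) + (3.8)·(3.8) + (-0.2)·(-0.2)) / 4 = 42.8/4 = 10.7

S is symmetric (S[j,i] = S[i,j]). Assembling:

S = [[3.5, -0.75, 1.25],
 [-0.75, 7, -3.5],
 [1.25, -3.5, 10.7]]


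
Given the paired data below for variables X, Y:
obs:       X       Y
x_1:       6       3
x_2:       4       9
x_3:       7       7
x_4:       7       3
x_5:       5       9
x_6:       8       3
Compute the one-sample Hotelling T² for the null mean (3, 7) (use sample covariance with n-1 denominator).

Step 1 — sample mean vector:
  mean(X) = (6 + 4 + 7 + 7 + 5 + 8) / 6 = 37/6 = 6.1667
  mean(Y) = (3 + 9 + 7 + 3 + 9 + 3) / 6 = 34/6 = 5.6667
  x̄ = (6.1667, 5.6667),  deviation x̄ - mu_0 = (6.1667, 5.6667) - (3, 7) = (3.1667, -1.3333).

Step 2 — sample covariance matrix, S[i,j] = (1/(n-1)) · Σ_k (x_{k,i} - mean_i) · (x_{k,j} - mean_j), divisor n-1 = 5:
  S[X,X] = ((-0.1667)·(-0.1667) + (-2.1667)·(-2.1667) + (0.8333)·(0.8333) + (0.8333)·(0.8333) + (-1.1667)·(-1.1667) + (1.8333)·(1.8333)) / 5 = 10.8333/5 = 2.1667
  S[X,Y] = ((-0.1667)·(-2.6667) + (-2.1667)·(3.3333) + (0.8333)·(1.3333) + (0.8333)·(-2.6667) + (-1.1667)·(3.3333) + (1.8333)·(-2.6667)) / 5 = -16.6667/5 = -3.3333
  S[Y,Y] = ((-2.6667)·(-2.6667) + (3.3333)·(3.3333) + (1.3333)·(1.3333) + (-2.6667)·(-2.6667) + (3.3333)·(3.3333) + (-2.6667)·(-2.6667)) / 5 = 45.3333/5 = 9.0667
  S = [[2.1667, -3.3333],
 [-3.3333, 9.0667]].

Step 3 — invert S. det(S) = 2.1667·9.0667 - (-3.3333)² = 8.5333.
  S^{-1} = (1/det) · [[d, -b], [-b, a]] = [[1.0625, 0.3906],
 [0.3906, 0.2539]].

Step 4 — quadratic form (x̄ - mu_0)^T · S^{-1} · (x̄ - mu_0):
  S^{-1} · (x̄ - mu_0) = (2.8438, 0.8984),
  (x̄ - mu_0)^T · [...] = (3.1667)·(2.8438) + (-1.3333)·(0.8984) = 7.8073.

Step 5 — scale by n: T² = 6 · 7.8073 = 46.8438.

T² ≈ 46.8438


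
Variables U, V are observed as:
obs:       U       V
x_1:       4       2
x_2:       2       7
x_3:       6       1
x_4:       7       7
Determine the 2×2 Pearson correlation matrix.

Step 1 — column means:
  mean(U) = (4 + 2 + 6 + 7) / 4 = 19/4 = 4.75
  mean(V) = (2 + 7 + 1 + 7) / 4 = 17/4 = 4.25

Step 2 — sample variances and covariances s[i,j] = (1/(n-1)) · Σ_k (x_{k,i} - mean_i) · (x_{k,j} - mean_j), with n-1 = 3:
  s[U,U] = ((-0.75)·(-0.75) + (-2.75)·(-2.75) + (1.25)·(1.25) + (2.25)·(2.25)) / 3 = 14.75/3 = 4.9167
  s[U,V] = ((-0.75)·(-2.25) + (-2.75)·(2.75) + (1.25)·(-3.25) + (2.25)·(2.75)) / 3 = -3.75/3 = -1.25
  s[V,V] = ((-2.25)·(-2.25) + (2.75)·(2.75) + (-3.25)·(-3.25) + (2.75)·(2.75)) / 3 = 30.75/3 = 10.25
  Sample standard deviations s_i = √(s[i,i]):
  s(U) = √(4.9167) = 2.2174
  s(V) = √(10.25) = 3.2016

Step 3 — r_{ij} = s_{ij} / (s_i · s_j):
  r[U,U] = 1 (diagonal).
  r[U,V] = -1.25 / (2.2174 · 3.2016) = -1.25 / 7.099 = -0.1761
  r[V,V] = 1 (diagonal).

R is symmetric with unit diagonal. Assembling:

R = [[1, -0.1761],
 [-0.1761, 1]]


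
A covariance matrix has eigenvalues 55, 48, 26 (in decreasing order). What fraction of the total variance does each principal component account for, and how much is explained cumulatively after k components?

Step 1 — total variance = trace(Sigma) = Σ λ_i = 55 + 48 + 26 = 129.

Step 2 — fraction explained by component i = λ_i / Σ λ:
  PC1: 55/129 = 0.4264
  PC2: 48/129 = 0.3721
  PC3: 26/129 = 0.2016

Step 3 — cumulative fraction after k components = (λ_1 + ... + λ_k) / Σ λ:
  k = 1: 55/129 = 0.4264
  k = 2: (55 + 48)/129 = 103/129 = 0.7984
  k = 3: (55 + 48 + 26)/129 = 129/129 = 1

Summary (fraction, with percent):

explained: PC1 0.4264 (42.64%), PC2 0.3721 (37.21%), PC3 0.2016 (20.16%);  cumulative: 0.4264, 0.7984, 1


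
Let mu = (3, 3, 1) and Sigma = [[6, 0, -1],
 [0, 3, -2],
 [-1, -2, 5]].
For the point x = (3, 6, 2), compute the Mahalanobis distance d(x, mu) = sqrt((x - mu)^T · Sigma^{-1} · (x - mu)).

Step 1 — centre the observation: (x - mu) = (0, 3, 1).

Step 2 — invert Sigma (cofactor / det for 3×3, or solve directly):
  Sigma^{-1} = [[0.1746, 0.0317, 0.0476],
 [0.0317, 0.4603, 0.1905],
 [0.0476, 0.1905, 0.2857]].

Step 3 — form the quadratic (x - mu)^T · Sigma^{-1} · (x - mu):
  Sigma^{-1} · (x - mu) = (0.1429, 1.5714, 0.8571).
  (x - mu)^T · [Sigma^{-1} · (x - mu)] = (0)·(0.1429) + (3)·(1.5714) + (1)·(0.8571) = 5.5714.

Step 4 — take square root: d = √(5.5714) ≈ 2.3604.

d(x, mu) = √(5.5714) ≈ 2.3604


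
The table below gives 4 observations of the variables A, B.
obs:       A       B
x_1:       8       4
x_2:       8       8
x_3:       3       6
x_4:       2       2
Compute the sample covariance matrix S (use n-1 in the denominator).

Step 1 — column means:
  mean(A) = (8 + 8 + 3 + 2) / 4 = 21/4 = 5.25
  mean(B) = (4 + 8 + 6 + 2) / 4 = 20/4 = 5

Step 2 — sample covariance S[i,j] = (1/(n-1)) · Σ_k (x_{k,i} - mean_i) · (x_{k,j} - mean_j), with n-1 = 3.
  S[A,A] = ((2.75)·(2.75) + (2.75)·(2.75) + (-2.25)·(-2.25) + (-3.25)·(-3.25)) / 3 = 30.75/3 = 10.25
  S[A,B] = ((2.75)·(-1) + (2.75)·(3) + (-2.25)·(1) + (-3.25)·(-3)) / 3 = 13/3 = 4.3333
  S[B,B] = ((-1)·(-1) + (3)·(3) + (1)·(1) + (-3)·(-3)) / 3 = 20/3 = 6.6667

S is symmetric (S[j,i] = S[i,j]). Assembling:

S = [[10.25, 4.3333],
 [4.3333, 6.6667]]


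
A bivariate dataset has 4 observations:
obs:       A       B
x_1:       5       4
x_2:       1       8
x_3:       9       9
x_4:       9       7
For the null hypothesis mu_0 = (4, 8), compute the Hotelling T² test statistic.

Step 1 — sample mean vector:
  mean(A) = (5 + 1 + 9 + 9) / 4 = 24/4 = 6
  mean(B) = (4 + 8 + 9 + 7) / 4 = 28/4 = 7
  x̄ = (6, 7),  deviation x̄ - mu_0 = (6, 7) - (4, 8) = (2, -1).

Step 2 — sample covariance matrix, S[i,j] = (1/(n-1)) · Σ_k (x_{k,i} - mean_i) · (x_{k,j} - mean_j), divisor n-1 = 3:
  S[A,A] = ((-1)·(-1) + (-5)·(-5) + (3)·(3) + (3)·(3)) / 3 = 44/3 = 14.6667
  S[A,B] = ((-1)·(-3) + (-5)·(1) + (3)·(2) + (3)·(0)) / 3 = 4/3 = 1.3333
  S[B,B] = ((-3)·(-3) + (1)·(1) + (2)·(2) + (0)·(0)) / 3 = 14/3 = 4.6667
  S = [[14.6667, 1.3333],
 [1.3333, 4.6667]].

Step 3 — invert S. det(S) = 14.6667·4.6667 - (1.3333)² = 66.6667.
  S^{-1} = (1/det) · [[d, -b], [-b, a]] = [[0.07, -0.02],
 [-0.02, 0.22]].

Step 4 — quadratic form (x̄ - mu_0)^T · S^{-1} · (x̄ - mu_0):
  S^{-1} · (x̄ - mu_0) = (0.16, -0.26),
  (x̄ - mu_0)^T · [...] = (2)·(0.16) + (-1)·(-0.26) = 0.58.

Step 5 — scale by n: T² = 4 · 0.58 = 2.32.

T² ≈ 2.32


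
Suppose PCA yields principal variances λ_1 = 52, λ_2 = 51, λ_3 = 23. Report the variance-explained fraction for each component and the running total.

Step 1 — total variance = trace(Sigma) = Σ λ_i = 52 + 51 + 23 = 126.

Step 2 — fraction explained by component i = λ_i / Σ λ:
  PC1: 52/126 = 0.4127
  PC2: 51/126 = 0.4048
  PC3: 23/126 = 0.1825

Step 3 — cumulative fraction after k components = (λ_1 + ... + λ_k) / Σ λ:
  k = 1: 52/126 = 0.4127
  k = 2: (52 + 51)/126 = 103/126 = 0.8175
  k = 3: (52 + 51 + 23)/126 = 126/126 = 1

Summary (fraction, with percent):

explained: PC1 0.4127 (41.27%), PC2 0.4048 (40.48%), PC3 0.1825 (18.25%);  cumulative: 0.4127, 0.8175, 1


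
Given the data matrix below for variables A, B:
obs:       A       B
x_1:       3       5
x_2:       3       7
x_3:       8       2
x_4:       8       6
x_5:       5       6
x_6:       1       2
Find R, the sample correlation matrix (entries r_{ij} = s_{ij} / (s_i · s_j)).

Step 1 — column means:
  mean(A) = (3 + 3 + 8 + 8 + 5 + 1) / 6 = 28/6 = 4.6667
  mean(B) = (5 + 7 + 2 + 6 + 6 + 2) / 6 = 28/6 = 4.6667

Step 2 — sample variances and covariances s[i,j] = (1/(n-1)) · Σ_k (x_{k,i} - mean_i) · (x_{k,j} - mean_j), with n-1 = 5:
  s[A,A] = ((-1.6667)·(-1.6667) + (-1.6667)·(-1.6667) + (3.3333)·(3.3333) + (3.3333)·(3.3333) + (0.3333)·(0.3333) + (-3.6667)·(-3.6667)) / 5 = 41.3333/5 = 8.2667
  s[A,B] = ((-1.6667)·(0.3333) + (-1.6667)·(2.3333) + (3.3333)·(-2.6667) + (3.3333)·(1.3333) + (0.3333)·(1.3333) + (-3.6667)·(-2.6667)) / 5 = 1.3333/5 = 0.2667
  s[B,B] = ((0.3333)·(0.3333) + (2.3333)·(2.3333) + (-2.6667)·(-2.6667) + (1.3333)·(1.3333) + (1.3333)·(1.3333) + (-2.6667)·(-2.6667)) / 5 = 23.3333/5 = 4.6667
  Sample standard deviations s_i = √(s[i,i]):
  s(A) = √(8.2667) = 2.8752
  s(B) = √(4.6667) = 2.1602

Step 3 — r_{ij} = s_{ij} / (s_i · s_j):
  r[A,A] = 1 (diagonal).
  r[A,B] = 0.2667 / (2.8752 · 2.1602) = 0.2667 / 6.2111 = 0.0429
  r[B,B] = 1 (diagonal).

R is symmetric with unit diagonal. Assembling:

R = [[1, 0.0429],
 [0.0429, 1]]


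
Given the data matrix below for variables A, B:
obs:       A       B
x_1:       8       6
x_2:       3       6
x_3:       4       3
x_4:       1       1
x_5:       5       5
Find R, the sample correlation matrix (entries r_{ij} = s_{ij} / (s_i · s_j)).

Step 1 — column means:
  mean(A) = (8 + 3 + 4 + 1 + 5) / 5 = 21/5 = 4.2
  mean(B) = (6 + 6 + 3 + 1 + 5) / 5 = 21/5 = 4.2

Step 2 — sample variances and covariances s[i,j] = (1/(n-1)) · Σ_k (x_{k,i} - mean_i) · (x_{k,j} - mean_j), with n-1 = 4:
  s[A,A] = ((3.8)·(3.8) + (-1.2)·(-1.2) + (-0.2)·(-0.2) + (-3.2)·(-3.2) + (0.8)·(0.8)) / 4 = 26.8/4 = 6.7
  s[A,B] = ((3.8)·(1.8) + (-1.2)·(1.8) + (-0.2)·(-1.2) + (-3.2)·(-3.2) + (0.8)·(0.8)) / 4 = 15.8/4 = 3.95
  s[B,B] = ((1.8)·(1.8) + (1.8)·(1.8) + (-1.2)·(-1.2) + (-3.2)·(-3.2) + (0.8)·(0.8)) / 4 = 18.8/4 = 4.7
  Sample standard deviations s_i = √(s[i,i]):
  s(A) = √(6.7) = 2.5884
  s(B) = √(4.7) = 2.1679

Step 3 — r_{ij} = s_{ij} / (s_i · s_j):
  r[A,A] = 1 (diagonal).
  r[A,B] = 3.95 / (2.5884 · 2.1679) = 3.95 / 5.6116 = 0.7039
  r[B,B] = 1 (diagonal).

R is symmetric with unit diagonal. Assembling:

R = [[1, 0.7039],
 [0.7039, 1]]


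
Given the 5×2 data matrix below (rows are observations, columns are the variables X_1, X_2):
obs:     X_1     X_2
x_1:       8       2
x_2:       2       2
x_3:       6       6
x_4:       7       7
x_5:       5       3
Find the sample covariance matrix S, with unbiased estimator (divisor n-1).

Step 1 — column means:
  mean(X_1) = (8 + 2 + 6 + 7 + 5) / 5 = 28/5 = 5.6
  mean(X_2) = (2 + 2 + 6 + 7 + 3) / 5 = 20/5 = 4

Step 2 — sample covariance S[i,j] = (1/(n-1)) · Σ_k (x_{k,i} - mean_i) · (x_{k,j} - mean_j), with n-1 = 4.
  S[X_1,X_1] = ((2.4)·(2.4) + (-3.6)·(-3.6) + (0.4)·(0.4) + (1.4)·(1.4) + (-0.6)·(-0.6)) / 4 = 21.2/4 = 5.3
  S[X_1,X_2] = ((2.4)·(-2) + (-3.6)·(-2) + (0.4)·(2) + (1.4)·(3) + (-0.6)·(-1)) / 4 = 8/4 = 2
  S[X_2,X_2] = ((-2)·(-2) + (-2)·(-2) + (2)·(2) + (3)·(3) + (-1)·(-1)) / 4 = 22/4 = 5.5

S is symmetric (S[j,i] = S[i,j]). Assembling:

S = [[5.3, 2],
 [2, 5.5]]


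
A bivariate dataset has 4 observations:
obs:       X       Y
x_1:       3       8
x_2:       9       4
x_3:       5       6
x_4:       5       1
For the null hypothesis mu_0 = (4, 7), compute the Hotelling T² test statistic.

Step 1 — sample mean vector:
  mean(X) = (3 + 9 + 5 + 5) / 4 = 22/4 = 5.5
  mean(Y) = (8 + 4 + 6 + 1) / 4 = 19/4 = 4.75
  x̄ = (5.5, 4.75),  deviation x̄ - mu_0 = (5.5, 4.75) - (4, 7) = (1.5, -2.25).

Step 2 — sample covariance matrix, S[i,j] = (1/(n-1)) · Σ_k (x_{k,i} - mean_i) · (x_{k,j} - mean_j), divisor n-1 = 3:
  S[X,X] = ((-2.5)·(-2.5) + (3.5)·(3.5) + (-0.5)·(-0.5) + (-0.5)·(-0.5)) / 3 = 19/3 = 6.3333
  S[X,Y] = ((-2.5)·(3.25) + (3.5)·(-0.75) + (-0.5)·(1.25) + (-0.5)·(-3.75)) / 3 = -9.5/3 = -3.1667
  S[Y,Y] = ((3.25)·(3.25) + (-0.75)·(-0.75) + (1.25)·(1.25) + (-3.75)·(-3.75)) / 3 = 26.75/3 = 8.9167
  S = [[6.3333, -3.1667],
 [-3.1667, 8.9167]].

Step 3 — invert S. det(S) = 6.3333·8.9167 - (-3.1667)² = 46.4444.
  S^{-1} = (1/det) · [[d, -b], [-b, a]] = [[0.192, 0.0682],
 [0.0682, 0.1364]].

Step 4 — quadratic form (x̄ - mu_0)^T · S^{-1} · (x̄ - mu_0):
  S^{-1} · (x̄ - mu_0) = (0.1346, -0.2045),
  (x̄ - mu_0)^T · [...] = (1.5)·(0.1346) + (-2.25)·(-0.2045) = 0.6621.

Step 5 — scale by n: T² = 4 · 0.6621 = 2.6483.

T² ≈ 2.6483
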